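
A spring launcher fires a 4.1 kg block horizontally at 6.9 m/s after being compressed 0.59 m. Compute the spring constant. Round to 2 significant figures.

½kx² = ½mv²
k = mv²/x² = (4.1)(6.9)²/(0.59)² = 560.8 N/m

k = 560 N/m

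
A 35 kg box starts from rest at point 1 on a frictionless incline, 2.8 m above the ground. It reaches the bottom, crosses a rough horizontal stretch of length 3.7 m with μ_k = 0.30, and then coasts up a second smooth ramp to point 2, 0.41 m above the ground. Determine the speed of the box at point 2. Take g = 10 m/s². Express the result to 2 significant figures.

Energy at 1: mgh₁ = (35)(10)(2.8) = 980.00 J
Friction loss: W_f = μ_k mg d = 388.5 J
At 2: ½mv² + mgh₂ = mgh₁ − W_f
½mv² = 980.00 − 388.5 − 143.50 = 448.00 J
v = √(2 × 448.00/35) = 5.060 m/s

v = 5.1 m/s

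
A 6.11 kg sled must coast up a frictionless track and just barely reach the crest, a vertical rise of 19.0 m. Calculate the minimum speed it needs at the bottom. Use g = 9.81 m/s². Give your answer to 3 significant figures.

At the top it is momentarily at rest, so all KE converts to PE: ½mv² = mgh
v = √(2gh) = √(2 × 9.81 × 19.0) = 19.31 m/s

v = 19.3 m/s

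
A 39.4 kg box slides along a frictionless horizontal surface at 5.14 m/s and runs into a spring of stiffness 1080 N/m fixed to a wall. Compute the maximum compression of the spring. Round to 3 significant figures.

All KE is stored as spring PE at maximum compression: ½mv² = ½kx²
x = v√(m/k) = 5.14 × √(39.4/1080) = 0.9817 m

x = 0.982 m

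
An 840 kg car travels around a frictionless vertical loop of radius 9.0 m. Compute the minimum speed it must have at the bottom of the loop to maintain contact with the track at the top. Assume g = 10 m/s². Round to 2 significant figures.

At the top: mg = mv_top²/r ⇒ v_top² = gr = 90.00 m²/s²
Energy from bottom to top (height 2r): ½mv_bot² = ½mv_top² + mg(2r)
v_bot² = gr + 4gr = 5gr = 450.0
v_bot = √(5gr) = 21.21 m/s

v = 21 m/s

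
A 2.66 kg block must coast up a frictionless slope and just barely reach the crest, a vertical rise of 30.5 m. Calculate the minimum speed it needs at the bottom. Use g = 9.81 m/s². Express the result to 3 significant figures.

At the top it is momentarily at rest, so all KE converts to PE: ½mv² = mgh
v = √(2gh) = √(2 × 9.81 × 30.5) = 24.46 m/s

v = 24.5 m/s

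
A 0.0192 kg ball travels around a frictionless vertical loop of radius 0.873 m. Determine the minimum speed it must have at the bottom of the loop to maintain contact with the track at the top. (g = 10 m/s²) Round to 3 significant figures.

v = 6.61 m/s

At the top: mg = mv_top²/r ⇒ v_top² = gr = 8.730 m²/s²
Energy from bottom to top (height 2r): ½mv_bot² = ½mv_top² + mg(2r)
v_bot² = gr + 4gr = 5gr = 43.65
v_bot = √(5gr) = 6.607 m/s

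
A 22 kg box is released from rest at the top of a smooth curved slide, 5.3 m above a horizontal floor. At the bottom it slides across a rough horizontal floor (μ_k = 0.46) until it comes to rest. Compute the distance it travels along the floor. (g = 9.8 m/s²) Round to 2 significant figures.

d = 12 m

Energy bookkeeping (friction removes W_f = μ_k N d):
At rest all PE has been dissipated by friction: mgh = μ_k m g d
d = h/μ_k = 5.3/0.46 = 11.52 m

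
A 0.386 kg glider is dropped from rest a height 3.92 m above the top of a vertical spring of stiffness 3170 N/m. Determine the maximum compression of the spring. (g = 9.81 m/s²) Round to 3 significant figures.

x = 0.0980 m

Take the reference level at the top of the uncompressed spring. At max compression the glider has fallen H + x and is momentarily at rest:
mg(H + x) = ½kx²
½(3170)x² − (0.386)(9.81)x − (0.386)(9.81)(3.92) = 0
1585x² − 3.787x − 14.84 = 0
x = [3.787 + √(14.34 + 94109)]/(2 × 1585) = 0.09798 m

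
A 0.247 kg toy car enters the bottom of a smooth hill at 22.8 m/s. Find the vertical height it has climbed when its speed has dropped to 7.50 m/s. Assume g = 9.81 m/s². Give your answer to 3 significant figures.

Energy balance between the two points: ½mv₁² = ½mv₂² + mgh
h = (v₁² − v₂²)/(2g) = (22.8² − 7.50²)/(2 × 9.81) = 23.63 m

h = 23.6 m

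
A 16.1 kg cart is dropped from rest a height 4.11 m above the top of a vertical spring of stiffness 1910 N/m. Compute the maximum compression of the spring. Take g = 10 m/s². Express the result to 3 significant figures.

Take the reference level at the top of the uncompressed spring. At max compression the cart has fallen H + x and is momentarily at rest:
mg(H + x) = ½kx²
½(1910)x² − (16.1)(10)x − (16.1)(10)(4.11) = 0
955.0x² − 161.0x − 661.7 = 0
x = [161.0 + √(25921 + 2.5277e+06)]/(2 × 955.0) = 0.9210 m

x = 0.921 m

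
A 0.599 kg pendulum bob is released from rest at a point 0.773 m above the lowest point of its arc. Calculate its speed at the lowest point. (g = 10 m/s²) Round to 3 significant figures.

Mechanical energy is conserved (no friction): mgh = ½mv²
The mass cancels from both sides.
v = √(2gh) = √(2 × 10 × 0.773) = √15.460 = 3.932 m/s

v = 3.93 m/s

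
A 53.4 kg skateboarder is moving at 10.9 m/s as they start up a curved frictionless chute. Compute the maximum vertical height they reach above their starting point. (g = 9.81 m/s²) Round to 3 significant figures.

h = 6.06 m

Setting KE at the bottom equal to PE gained: ½mv² = mgh
h = v²/(2g) = 10.9²/(2 × 9.81) = 6.056 m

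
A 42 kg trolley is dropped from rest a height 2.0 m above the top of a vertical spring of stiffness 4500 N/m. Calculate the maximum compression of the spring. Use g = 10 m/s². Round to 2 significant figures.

Measuring PE from the top of the relaxed spring, at max compression the trolley has dropped H + x with zero KE, so:
mg(H + x) = ½kx²
½(4500)x² − (42)(10)x − (42)(10)(2.0) = 0
2250x² − 420.0x − 840.0 = 0
x = [420.0 + √(176400 + 7.5600e+06)]/(2 × 2250) = 0.7114 m

x = 0.71 m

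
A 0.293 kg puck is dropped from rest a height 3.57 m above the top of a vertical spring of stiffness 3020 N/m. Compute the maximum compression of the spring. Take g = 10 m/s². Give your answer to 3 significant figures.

x = 0.0842 m

Measuring PE from the top of the relaxed spring, at max compression the puck has dropped H + x with zero KE, so:
mg(H + x) = ½kx²
½(3020)x² − (0.293)(10)x − (0.293)(10)(3.57) = 0
1510x² − 2.930x − 10.46 = 0
x = [2.930 + √(8.585 + 63179)]/(2 × 1510) = 0.08421 m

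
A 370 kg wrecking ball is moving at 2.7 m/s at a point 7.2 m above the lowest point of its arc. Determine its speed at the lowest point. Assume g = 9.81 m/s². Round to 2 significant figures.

v = 12 m/s

Equating total energy at the two states: ½mv₀² + mgh = ½mv²
The mass cancels from both sides.
v² = v₀² + 2gh = (2.7)² + 2(9.81)(7.2) = 148.55
v = √148.55 = 12.19 m/s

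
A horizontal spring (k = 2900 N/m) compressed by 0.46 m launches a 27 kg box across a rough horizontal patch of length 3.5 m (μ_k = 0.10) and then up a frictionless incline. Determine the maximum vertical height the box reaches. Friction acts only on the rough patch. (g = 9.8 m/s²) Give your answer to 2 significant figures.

h = 0.81 m

Spring energy: E₀ = ½kx² = ½(2900)(0.46)² = 306.82 J
Friction: W_f = μ_k mg d = (0.10)(27)(9.8)(3.5) = 92.61 J
Energy at base of ramp: E = 306.82 − 92.61 = 214.21 J
At max height all remaining energy is PE: mgh = E ⇒ h = E/(mg) = 214.21/(27 × 9.8) = 0.8096 m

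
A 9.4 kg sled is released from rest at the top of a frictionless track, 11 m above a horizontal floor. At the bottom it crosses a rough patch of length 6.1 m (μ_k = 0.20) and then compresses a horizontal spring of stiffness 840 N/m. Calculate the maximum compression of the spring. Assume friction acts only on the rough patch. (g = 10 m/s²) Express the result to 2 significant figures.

Initial energy: E₁ = mgh = (9.4)(10)(11) = 1034.0 J
Friction removes W_f = μ_k mg d = (0.20)(9.4)(10)(6.1) = 114.7 J
Energy reaching the spring: E = 1034.0 − 114.7 = 919.32 J
At max compression ½kx² = E ⇒ x = √(2E/k) = √(2 × 919.32/840) = 1.479 m

x = 1.5 m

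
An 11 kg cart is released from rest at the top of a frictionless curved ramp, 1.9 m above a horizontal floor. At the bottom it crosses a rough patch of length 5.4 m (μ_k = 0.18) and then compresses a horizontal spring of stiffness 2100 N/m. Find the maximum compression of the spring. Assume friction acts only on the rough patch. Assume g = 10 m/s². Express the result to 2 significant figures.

x = 0.31 m

Initial energy: E₁ = mgh = (11)(10)(1.9) = 209.00 J
Friction removes W_f = μ_k mg d = (0.18)(11)(10)(5.4) = 106.9 J
Energy reaching the spring: E = 209.00 − 106.9 = 102.08 J
At max compression ½kx² = E ⇒ x = √(2E/k) = √(2 × 102.08/2100) = 0.3118 m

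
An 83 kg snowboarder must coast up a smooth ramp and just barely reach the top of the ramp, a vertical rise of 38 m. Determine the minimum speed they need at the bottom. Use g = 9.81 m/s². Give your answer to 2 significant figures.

v = 27 m/s

At the top they are momentarily at rest, so all KE converts to PE: ½mv² = mgh
v = √(2gh) = √(2 × 9.81 × 38) = 27.30 m/s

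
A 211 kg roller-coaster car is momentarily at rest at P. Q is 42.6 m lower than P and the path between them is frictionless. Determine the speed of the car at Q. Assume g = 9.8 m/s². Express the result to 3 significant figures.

v = 28.9 m/s

Energy conservation between the two points: mgh = ½mv²
v = √(2gh) = √(2 × 9.8 × 42.6) = √834.96 = 28.90 m/s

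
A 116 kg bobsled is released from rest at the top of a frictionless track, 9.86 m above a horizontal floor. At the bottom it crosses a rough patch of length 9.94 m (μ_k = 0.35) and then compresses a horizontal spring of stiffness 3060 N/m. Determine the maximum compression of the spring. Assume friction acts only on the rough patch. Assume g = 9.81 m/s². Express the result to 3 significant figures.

x = 2.18 m

Initial energy: E₁ = mgh = (116)(9.81)(9.86) = 11220 J
Friction removes W_f = μ_k mg d = (0.35)(116)(9.81)(9.94) = 3959 J
Energy reaching the spring: E = 11220 − 3959 = 7261.3 J
At max compression ½kx² = E ⇒ x = √(2E/k) = √(2 × 7261.3/3060) = 2.179 m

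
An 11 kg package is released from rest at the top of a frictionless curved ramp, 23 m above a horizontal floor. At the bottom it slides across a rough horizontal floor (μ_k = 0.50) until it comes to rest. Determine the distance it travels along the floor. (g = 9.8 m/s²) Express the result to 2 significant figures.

d = 46 m

Energy at the top = energy at the end + work done against friction:
At rest all PE has been dissipated by friction: mgh = μ_k m g d
d = h/μ_k = 23/0.50 = 46.00 m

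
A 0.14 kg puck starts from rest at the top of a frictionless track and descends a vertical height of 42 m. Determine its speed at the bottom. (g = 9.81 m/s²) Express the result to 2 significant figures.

Mechanical energy is conserved (no friction): mgh = ½mv²
v = √(2gh) = √(2 × 9.81 × 42) = √824.04 = 28.71 m/s

v = 29 m/s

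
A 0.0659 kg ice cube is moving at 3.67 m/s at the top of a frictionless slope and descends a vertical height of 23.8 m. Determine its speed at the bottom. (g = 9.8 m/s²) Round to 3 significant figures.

v = 21.9 m/s

Equating total energy at the two states: ½mv₀² + mgh = ½mv²
v² = v₀² + 2gh = (3.67)² + 2(9.8)(23.8) = 479.95
v = √479.95 = 21.91 m/s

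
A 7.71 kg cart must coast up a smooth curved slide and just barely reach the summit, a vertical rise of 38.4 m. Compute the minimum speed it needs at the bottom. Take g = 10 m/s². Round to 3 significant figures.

At the top it is momentarily at rest, so all KE converts to PE: ½mv² = mgh
v = √(2gh) = √(2 × 10 × 38.4) = 27.71 m/s

v = 27.7 m/s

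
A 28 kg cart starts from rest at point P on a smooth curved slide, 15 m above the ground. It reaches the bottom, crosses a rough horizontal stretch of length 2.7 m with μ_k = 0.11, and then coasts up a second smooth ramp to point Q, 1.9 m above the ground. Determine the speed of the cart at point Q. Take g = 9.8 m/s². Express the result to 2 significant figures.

Energy at P: mgh₁ = (28)(9.8)(15) = 4116.0 J
Friction loss: W_f = μ_k mg d = 81.50 J
At Q: ½mv² + mgh₂ = mgh₁ − W_f
½mv² = 4116.0 − 81.50 − 521.36 = 3513.1 J
v = √(2 × 3513.1/28) = 15.84 m/s

v = 16 m/s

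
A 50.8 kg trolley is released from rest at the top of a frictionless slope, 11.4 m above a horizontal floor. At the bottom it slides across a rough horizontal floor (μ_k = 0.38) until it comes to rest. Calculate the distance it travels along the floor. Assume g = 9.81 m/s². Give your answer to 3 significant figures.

d = 30.0 m

Energy bookkeeping (friction removes W_f = μ_k N d):
At rest all PE has been dissipated by friction: mgh = μ_k m g d
d = h/μ_k = 11.4/0.38 = 30.00 m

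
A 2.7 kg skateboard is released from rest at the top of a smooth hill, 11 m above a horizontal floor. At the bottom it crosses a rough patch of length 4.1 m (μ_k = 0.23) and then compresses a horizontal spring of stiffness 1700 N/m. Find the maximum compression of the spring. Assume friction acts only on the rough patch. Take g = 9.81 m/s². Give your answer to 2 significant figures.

Initial energy: E₁ = mgh = (2.7)(9.81)(11) = 291.36 J
Friction removes W_f = μ_k mg d = (0.23)(2.7)(9.81)(4.1) = 24.98 J
Energy reaching the spring: E = 291.36 − 24.98 = 266.38 J
At max compression ½kx² = E ⇒ x = √(2E/k) = √(2 × 266.38/1700) = 0.5598 m

x = 0.56 m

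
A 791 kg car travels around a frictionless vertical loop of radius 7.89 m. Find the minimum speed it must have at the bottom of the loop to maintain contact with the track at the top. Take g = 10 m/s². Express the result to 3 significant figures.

At the top: mg = mv_top²/r ⇒ v_top² = gr = 78.90 m²/s²
Energy from bottom to top (height 2r): ½mv_bot² = ½mv_top² + mg(2r)
v_bot² = gr + 4gr = 5gr = 394.5
v_bot = √(5gr) = 19.86 m/s

v = 19.9 m/s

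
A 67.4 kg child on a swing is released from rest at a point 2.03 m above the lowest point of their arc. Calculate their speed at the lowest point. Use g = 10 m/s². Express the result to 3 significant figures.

v = 6.37 m/s

Energy conservation between the two points: mgh = ½mv²
The mass cancels from both sides.
v = √(2gh) = √(2 × 10 × 2.03) = √40.600 = 6.372 m/s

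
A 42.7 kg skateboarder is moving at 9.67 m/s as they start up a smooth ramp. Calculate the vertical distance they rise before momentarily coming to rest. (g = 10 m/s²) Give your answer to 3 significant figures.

h = 4.68 m

By energy conservation, ½mv² = mgh
h = v²/(2g) = 9.67²/(2 × 10) = 4.675 m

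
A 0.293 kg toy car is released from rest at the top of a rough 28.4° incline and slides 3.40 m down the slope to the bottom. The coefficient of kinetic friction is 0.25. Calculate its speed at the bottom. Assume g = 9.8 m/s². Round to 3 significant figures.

v = 4.13 m/s

Taking the bottom as reference, mgh = ½mv² + μ_k N L with h = L sinθ, N = mg cosθ:
mgh = mgL sinθ = (0.293)(9.8)(3.40)sin28.4° = 4.6434 J
W_f = μ_k mg cosθ · L = (0.25)(0.293)(9.8)cos28.4°·3.40 = 2.147 J
½mv² = 4.6434 − 2.147 = 2.4965 J
v = √(2 × 2.4965/0.293) = 4.128 m/s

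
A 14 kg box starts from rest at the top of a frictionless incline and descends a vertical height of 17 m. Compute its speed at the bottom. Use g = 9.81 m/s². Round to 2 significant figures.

v = 18 m/s

Equating total energy at the two states: mgh = ½mv²
v = √(2gh) = √(2 × 9.81 × 17) = √333.54 = 18.26 m/s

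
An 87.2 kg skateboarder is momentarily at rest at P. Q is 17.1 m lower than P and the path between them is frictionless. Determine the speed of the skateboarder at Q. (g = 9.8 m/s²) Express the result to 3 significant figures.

v = 18.3 m/s

Energy conservation between the two points: mgh = ½mv²
The mass cancels from both sides.
v = √(2gh) = √(2 × 9.8 × 17.1) = √335.16 = 18.31 m/s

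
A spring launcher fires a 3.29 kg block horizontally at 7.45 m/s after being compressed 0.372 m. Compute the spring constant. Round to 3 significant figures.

Energy stored in the spring equals the launch KE: ½kx² = ½mv²
k = mv²/x² = (3.29)(7.45)²/(0.372)² = 1320 N/m

k = 1320 N/m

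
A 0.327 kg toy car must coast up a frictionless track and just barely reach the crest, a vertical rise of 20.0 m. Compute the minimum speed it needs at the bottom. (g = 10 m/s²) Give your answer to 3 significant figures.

At the top it is momentarily at rest, so all KE converts to PE: ½mv² = mgh
v = √(2gh) = √(2 × 10 × 20.0) = 20.00 m/s

v = 20.0 m/s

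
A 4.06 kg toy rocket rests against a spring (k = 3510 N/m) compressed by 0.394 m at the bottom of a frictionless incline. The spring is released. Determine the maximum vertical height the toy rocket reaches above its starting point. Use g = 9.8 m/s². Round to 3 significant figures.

All spring PE becomes gravitational PE at the highest point: ½kx² = mgh
h = kx²/(2mg) = (3510)(0.394)²/(2 × 4.06 × 9.8) = 6.847 m

h = 6.85 m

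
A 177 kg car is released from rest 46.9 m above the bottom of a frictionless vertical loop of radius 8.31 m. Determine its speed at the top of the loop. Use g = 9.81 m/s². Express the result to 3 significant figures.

Energy conservation: mgh = ½mv_top² + mg(2r)
v_top² = 2g(h − 2r) = 2(9.81)(46.9 − 16.62) = 594.1
v_top = 24.37 m/s

v = 24.4 m/s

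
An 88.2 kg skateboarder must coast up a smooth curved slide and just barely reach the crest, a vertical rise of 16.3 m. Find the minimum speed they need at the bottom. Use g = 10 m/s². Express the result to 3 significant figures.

At the top they are momentarily at rest, so all KE converts to PE: ½mv² = mgh
v = √(2gh) = √(2 × 10 × 16.3) = 18.06 m/s

v = 18.1 m/s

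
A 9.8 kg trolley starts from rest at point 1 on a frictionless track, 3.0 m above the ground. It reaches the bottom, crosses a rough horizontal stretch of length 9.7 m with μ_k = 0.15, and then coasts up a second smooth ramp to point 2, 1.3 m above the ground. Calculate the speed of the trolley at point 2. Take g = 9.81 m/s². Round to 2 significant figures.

Energy at 1: mgh₁ = (9.8)(9.81)(3.0) = 288.41 J
Friction loss: W_f = μ_k mg d = 139.9 J
At 2: ½mv² + mgh₂ = mgh₁ − W_f
½mv² = 288.41 − 139.9 − 124.98 = 23.554 J
v = √(2 × 23.554/9.8) = 2.192 m/s

v = 2.2 m/s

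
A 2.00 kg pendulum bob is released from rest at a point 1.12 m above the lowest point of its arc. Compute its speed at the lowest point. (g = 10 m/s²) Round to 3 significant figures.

v = 4.73 m/s

Energy conservation between the two points: mgh = ½mv²
The mass cancels from both sides.
v = √(2gh) = √(2 × 10 × 1.12) = √22.400 = 4.733 m/s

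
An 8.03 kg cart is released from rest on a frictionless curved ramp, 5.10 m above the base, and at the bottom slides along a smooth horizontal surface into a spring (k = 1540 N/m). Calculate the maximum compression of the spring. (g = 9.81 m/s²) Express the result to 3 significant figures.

x = 0.722 m

Energy conservation (no friction) from release to max compression: mgh = ½kx²
x = √(2mgh/k) = √(2 × 8.03 × 9.81 × 5.10 / 1540) = 0.7223 m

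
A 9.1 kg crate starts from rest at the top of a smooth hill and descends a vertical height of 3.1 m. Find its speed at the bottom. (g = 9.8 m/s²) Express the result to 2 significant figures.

v = 7.8 m/s

Equating total energy at the two states: mgh = ½mv²
v = √(2gh) = √(2 × 9.8 × 3.1) = √60.760 = 7.795 m/s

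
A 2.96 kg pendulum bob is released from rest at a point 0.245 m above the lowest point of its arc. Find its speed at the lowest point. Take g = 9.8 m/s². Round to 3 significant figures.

By conservation of mechanical energy, mgh = ½mv²
v = √(2gh) = √(2 × 9.8 × 0.245) = √4.8020 = 2.191 m/s

v = 2.19 m/s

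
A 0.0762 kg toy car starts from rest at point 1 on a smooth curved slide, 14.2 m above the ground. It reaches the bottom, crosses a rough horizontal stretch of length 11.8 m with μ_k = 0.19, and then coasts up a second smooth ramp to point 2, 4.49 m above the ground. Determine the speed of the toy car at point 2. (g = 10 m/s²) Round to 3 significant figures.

Energy at 1: mgh₁ = (0.0762)(10)(14.2) = 10.820 J
Friction loss: W_f = μ_k mg d = 1.708 J
At 2: ½mv² + mgh₂ = mgh₁ − W_f
½mv² = 10.820 − 1.708 − 3.4214 = 5.6906 J
v = √(2 × 5.6906/0.0762) = 12.22 m/s

v = 12.2 m/s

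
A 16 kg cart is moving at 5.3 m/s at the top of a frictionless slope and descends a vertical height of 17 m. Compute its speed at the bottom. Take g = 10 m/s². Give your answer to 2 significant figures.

v = 19 m/s

Energy conservation between the two points: ½mv₀² + mgh = ½mv²
v² = v₀² + 2gh = (5.3)² + 2(10)(17) = 368.09
v = √368.09 = 19.19 m/s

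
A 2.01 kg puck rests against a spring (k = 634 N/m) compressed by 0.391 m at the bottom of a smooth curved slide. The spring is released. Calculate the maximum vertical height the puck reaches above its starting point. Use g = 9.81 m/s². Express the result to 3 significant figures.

Energy conservation from release to the highest point: ½kx² = mgh
h = kx²/(2mg) = (634)(0.391)²/(2 × 2.01 × 9.81) = 2.458 m

h = 2.46 m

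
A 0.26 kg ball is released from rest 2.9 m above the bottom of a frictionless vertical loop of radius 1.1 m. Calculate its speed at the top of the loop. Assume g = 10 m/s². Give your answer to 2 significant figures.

v = 3.7 m/s

Energy conservation: mgh = ½mv_top² + mg(2r)
v_top² = 2g(h − 2r) = 2(10)(2.9 − 2.200) = 14.00
v_top = 3.742 m/s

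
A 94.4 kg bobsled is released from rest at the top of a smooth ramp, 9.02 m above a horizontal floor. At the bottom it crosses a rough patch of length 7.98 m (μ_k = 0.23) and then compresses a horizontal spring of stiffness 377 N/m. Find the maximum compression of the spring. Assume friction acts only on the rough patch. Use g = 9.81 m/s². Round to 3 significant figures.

x = 5.94 m

Initial energy: E₁ = mgh = (94.4)(9.81)(9.02) = 8353.1 J
Friction removes W_f = μ_k mg d = (0.23)(94.4)(9.81)(7.98) = 1700 J
Energy reaching the spring: E = 8353.1 − 1700 = 6653.4 J
At max compression ½kx² = E ⇒ x = √(2E/k) = √(2 × 6653.4/377) = 5.941 m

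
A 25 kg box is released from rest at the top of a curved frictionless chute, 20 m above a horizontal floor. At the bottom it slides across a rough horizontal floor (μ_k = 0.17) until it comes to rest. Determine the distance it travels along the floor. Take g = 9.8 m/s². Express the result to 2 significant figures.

d = 120 m

Energy at the top = energy at the end + work done against friction:
At rest all PE has been dissipated by friction: mgh = μ_k m g d
d = h/μ_k = 20/0.17 = 117.6 m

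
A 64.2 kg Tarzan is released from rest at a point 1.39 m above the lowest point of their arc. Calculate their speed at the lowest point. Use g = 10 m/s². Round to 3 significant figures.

v = 5.27 m/s

By conservation of mechanical energy, mgh = ½mv²
v = √(2gh) = √(2 × 10 × 1.39) = √27.800 = 5.273 m/s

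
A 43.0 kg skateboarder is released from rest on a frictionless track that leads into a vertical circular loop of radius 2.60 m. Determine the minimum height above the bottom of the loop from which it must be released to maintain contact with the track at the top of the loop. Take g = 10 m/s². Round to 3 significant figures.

At the top, for minimum speed gravity alone supplies the centripetal force: mg = mv_top²/r ⇒ v_top² = gr = 26.00 m²/s²
Energy conservation from release height h to the top (height 2r): mgh = ½mv_top² + mg(2r)
h = v_top²/(2g) + 2r = r/2 + 2r = 5r/2 = 6.500 m

h = 6.50 m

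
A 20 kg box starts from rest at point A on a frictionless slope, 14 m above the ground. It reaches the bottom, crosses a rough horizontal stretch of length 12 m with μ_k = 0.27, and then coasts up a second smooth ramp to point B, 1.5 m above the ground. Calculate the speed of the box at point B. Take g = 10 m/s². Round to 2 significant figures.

Energy at A: mgh₁ = (20)(10)(14) = 2800.0 J
Friction loss: W_f = μ_k mg d = 648.0 J
At B: ½mv² + mgh₂ = mgh₁ − W_f
½mv² = 2800.0 − 648.0 − 300.00 = 1852.0 J
v = √(2 × 1852.0/20) = 13.61 m/s

v = 14 m/s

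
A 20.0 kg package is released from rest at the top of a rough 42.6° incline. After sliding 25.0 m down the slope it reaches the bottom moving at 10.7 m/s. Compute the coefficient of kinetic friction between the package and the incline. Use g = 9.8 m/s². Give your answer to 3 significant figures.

μ_k = 0.602

The energy dissipated by friction is the PE lost minus the KE gained:
mgL sinθ = 3316.7 J; ½mv² = 1144.9 J
W_f = 3316.7 − 1144.9 = 2172 J
μ_k = W_f/(mg cosθ · L) = 2172/(144.3 × 25.0) = 0.6021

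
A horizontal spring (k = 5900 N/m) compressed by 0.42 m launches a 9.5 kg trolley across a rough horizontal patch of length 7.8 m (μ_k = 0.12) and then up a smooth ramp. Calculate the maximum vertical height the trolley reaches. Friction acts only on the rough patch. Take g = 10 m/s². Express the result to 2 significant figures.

Spring energy: E₀ = ½kx² = ½(5900)(0.42)² = 520.38 J
Friction: W_f = μ_k mg d = (0.12)(9.5)(10)(7.8) = 88.92 J
Energy at base of ramp: E = 520.38 − 88.92 = 431.46 J
At max height all remaining energy is PE: mgh = E ⇒ h = E/(mg) = 431.46/(9.5 × 10) = 4.542 m

h = 4.5 m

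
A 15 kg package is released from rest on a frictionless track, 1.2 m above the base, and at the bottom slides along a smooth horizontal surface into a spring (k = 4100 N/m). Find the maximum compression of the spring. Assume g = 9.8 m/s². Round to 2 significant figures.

x = 0.29 m

At max compression the package is momentarily at rest: mgh = ½kx²
x = √(2mgh/k) = √(2 × 15 × 9.8 × 1.2 / 4100) = 0.2933 m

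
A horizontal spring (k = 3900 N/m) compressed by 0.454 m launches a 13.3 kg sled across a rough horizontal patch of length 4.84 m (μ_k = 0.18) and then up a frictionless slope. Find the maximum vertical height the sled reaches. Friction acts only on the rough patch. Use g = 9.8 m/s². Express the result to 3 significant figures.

h = 2.21 m

Spring energy: E₀ = ½kx² = ½(3900)(0.454)² = 401.93 J
Friction: W_f = μ_k mg d = (0.18)(13.3)(9.8)(4.84) = 113.6 J
Energy at base of ramp: E = 401.93 − 113.6 = 288.37 J
At max height all remaining energy is PE: mgh = E ⇒ h = E/(mg) = 288.37/(13.3 × 9.8) = 2.212 m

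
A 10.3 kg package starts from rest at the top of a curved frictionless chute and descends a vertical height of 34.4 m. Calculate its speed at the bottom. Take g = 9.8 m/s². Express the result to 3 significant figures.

Mechanical energy is conserved (no friction): mgh = ½mv²
v = √(2gh) = √(2 × 9.8 × 34.4) = √674.24 = 25.97 m/s

v = 26.0 m/s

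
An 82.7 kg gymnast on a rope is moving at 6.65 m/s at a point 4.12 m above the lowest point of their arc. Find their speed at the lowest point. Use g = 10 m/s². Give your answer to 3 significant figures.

Equating total energy at the two states: ½mv₀² + mgh = ½mv²
The mass cancels from both sides.
v² = v₀² + 2gh = (6.65)² + 2(10)(4.12) = 126.62
v = √126.62 = 11.25 m/s

v = 11.3 m/s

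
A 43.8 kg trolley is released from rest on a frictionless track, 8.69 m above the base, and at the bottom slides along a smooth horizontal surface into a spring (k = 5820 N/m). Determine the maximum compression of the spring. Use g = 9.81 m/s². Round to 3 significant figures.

x = 1.13 m

Energy conservation (no friction) from release to max compression: mgh = ½kx²
x = √(2mgh/k) = √(2 × 43.8 × 9.81 × 8.69 / 5820) = 1.133 m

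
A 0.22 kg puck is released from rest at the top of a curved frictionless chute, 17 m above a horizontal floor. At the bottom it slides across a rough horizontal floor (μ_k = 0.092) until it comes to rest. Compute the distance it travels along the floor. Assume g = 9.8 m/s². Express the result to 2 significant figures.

d = 180 m

Applying the work–energy principle:
At rest all PE has been dissipated by friction: mgh = μ_k m g d
d = h/μ_k = 17/0.092 = 184.8 m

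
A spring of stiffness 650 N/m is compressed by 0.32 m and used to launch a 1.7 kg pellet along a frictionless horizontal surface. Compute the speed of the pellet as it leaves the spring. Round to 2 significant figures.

Spring PE converts entirely to kinetic energy: ½kx² = ½mv²
v = x√(k/m) = 0.32 × √(650/1.7) = 6.257 m/s

v = 6.3 m/s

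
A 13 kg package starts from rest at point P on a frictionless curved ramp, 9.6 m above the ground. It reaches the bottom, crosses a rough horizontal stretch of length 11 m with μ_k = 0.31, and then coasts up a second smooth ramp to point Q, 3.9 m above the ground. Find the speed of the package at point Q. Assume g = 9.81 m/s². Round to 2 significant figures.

v = 6.7 m/s

Energy at P: mgh₁ = (13)(9.81)(9.6) = 1224.3 J
Friction loss: W_f = μ_k mg d = 434.9 J
At Q: ½mv² + mgh₂ = mgh₁ − W_f
½mv² = 1224.3 − 434.9 − 497.37 = 292.04 J
v = √(2 × 292.04/13) = 6.703 m/s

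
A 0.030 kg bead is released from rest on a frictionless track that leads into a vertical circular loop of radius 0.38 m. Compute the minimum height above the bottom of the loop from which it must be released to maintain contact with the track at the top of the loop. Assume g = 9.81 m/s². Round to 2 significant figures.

h = 0.95 m

At the top, for minimum speed gravity alone supplies the centripetal force: mg = mv_top²/r ⇒ v_top² = gr = 3.728 m²/s²
Energy conservation from release height h to the top (height 2r): mgh = ½mv_top² + mg(2r)
h = v_top²/(2g) + 2r = r/2 + 2r = 5r/2 = 0.9500 m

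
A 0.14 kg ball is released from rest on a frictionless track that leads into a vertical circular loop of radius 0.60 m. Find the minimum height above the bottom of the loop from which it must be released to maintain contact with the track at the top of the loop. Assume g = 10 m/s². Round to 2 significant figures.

At the top, for minimum speed gravity alone supplies the centripetal force: mg = mv_top²/r ⇒ v_top² = gr = 6.000 m²/s²
Energy conservation from release height h to the top (height 2r): mgh = ½mv_top² + mg(2r)
h = v_top²/(2g) + 2r = r/2 + 2r = 5r/2 = 1.500 m

h = 1.5 m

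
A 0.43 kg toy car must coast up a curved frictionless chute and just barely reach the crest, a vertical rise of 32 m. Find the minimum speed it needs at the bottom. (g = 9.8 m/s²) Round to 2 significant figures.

At the top it is momentarily at rest, so all KE converts to PE: ½mv² = mgh
v = √(2gh) = √(2 × 9.8 × 32) = 25.04 m/s

v = 25 m/s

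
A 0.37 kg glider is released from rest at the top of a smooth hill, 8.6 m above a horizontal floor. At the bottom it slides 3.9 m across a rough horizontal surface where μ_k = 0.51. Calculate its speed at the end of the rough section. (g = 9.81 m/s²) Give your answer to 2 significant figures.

v = 11 m/s

Energy at the top = energy at the end + work done against friction:
mgh = ½mv² + μ_k m g d
W_f = μ_k mg d = (0.51)(0.37)(9.81)(3.9) = 7.219 J
½mv² = mgh − W_f = 31.215 − 7.219 = 23.996 J
v = √(2 × 23.996/0.37) = 11.39 m/s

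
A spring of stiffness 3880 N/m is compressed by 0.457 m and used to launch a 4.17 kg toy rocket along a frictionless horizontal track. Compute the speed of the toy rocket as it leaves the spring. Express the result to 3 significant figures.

v = 13.9 m/s

The toy rocket leaves the spring when the spring is at natural length, so ½kx² = ½mv²
v = x√(k/m) = 0.457 × √(3880/4.17) = 13.94 m/s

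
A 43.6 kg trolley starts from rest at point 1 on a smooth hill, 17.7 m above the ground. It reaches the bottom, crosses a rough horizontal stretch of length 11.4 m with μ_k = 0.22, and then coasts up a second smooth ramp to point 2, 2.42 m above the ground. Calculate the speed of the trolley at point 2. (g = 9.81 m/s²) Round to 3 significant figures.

Energy at 1: mgh₁ = (43.6)(9.81)(17.7) = 7570.6 J
Friction loss: W_f = μ_k mg d = 1073 J
At 2: ½mv² + mgh₂ = mgh₁ − W_f
½mv² = 7570.6 − 1073 − 1035.1 = 5462.8 J
v = √(2 × 5462.8/43.6) = 15.83 m/s

v = 15.8 m/s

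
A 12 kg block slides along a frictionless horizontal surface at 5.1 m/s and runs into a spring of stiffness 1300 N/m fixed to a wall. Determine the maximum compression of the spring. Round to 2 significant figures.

At max compression the block is momentarily at rest: ½mv² = ½kx²
x = v√(m/k) = 5.1 × √(12/1300) = 0.4900 m

x = 0.49 m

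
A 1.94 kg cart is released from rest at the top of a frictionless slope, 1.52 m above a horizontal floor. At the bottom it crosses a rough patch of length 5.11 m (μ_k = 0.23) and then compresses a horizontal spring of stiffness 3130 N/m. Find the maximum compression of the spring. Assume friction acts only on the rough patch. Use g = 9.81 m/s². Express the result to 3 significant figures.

x = 0.0647 m

Initial energy: E₁ = mgh = (1.94)(9.81)(1.52) = 28.928 J
Friction removes W_f = μ_k mg d = (0.23)(1.94)(9.81)(5.11) = 22.37 J
Energy reaching the spring: E = 28.928 − 22.37 = 6.5601 J
At max compression ½kx² = E ⇒ x = √(2E/k) = √(2 × 6.5601/3130) = 0.06474 m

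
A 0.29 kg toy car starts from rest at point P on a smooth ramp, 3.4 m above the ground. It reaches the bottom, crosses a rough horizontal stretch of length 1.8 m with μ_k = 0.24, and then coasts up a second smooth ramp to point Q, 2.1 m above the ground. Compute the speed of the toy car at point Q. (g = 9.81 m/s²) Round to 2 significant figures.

Energy at P: mgh₁ = (0.29)(9.81)(3.4) = 9.6727 J
Friction loss: W_f = μ_k mg d = 1.229 J
At Q: ½mv² + mgh₂ = mgh₁ − W_f
½mv² = 9.6727 − 1.229 − 5.9743 = 2.4694 J
v = √(2 × 2.4694/0.29) = 4.127 m/s

v = 4.1 m/s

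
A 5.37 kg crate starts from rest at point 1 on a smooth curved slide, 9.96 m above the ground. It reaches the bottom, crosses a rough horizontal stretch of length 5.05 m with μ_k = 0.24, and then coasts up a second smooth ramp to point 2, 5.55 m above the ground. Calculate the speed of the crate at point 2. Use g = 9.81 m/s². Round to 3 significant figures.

v = 7.92 m/s

Energy at 1: mgh₁ = (5.37)(9.81)(9.96) = 524.69 J
Friction loss: W_f = μ_k mg d = 63.85 J
At 2: ½mv² + mgh₂ = mgh₁ − W_f
½mv² = 524.69 − 63.85 − 292.37 = 168.47 J
v = √(2 × 168.47/5.37) = 7.921 m/s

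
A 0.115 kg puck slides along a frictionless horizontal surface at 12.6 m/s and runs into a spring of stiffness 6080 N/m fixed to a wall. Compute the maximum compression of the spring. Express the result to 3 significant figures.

x = 0.0548 m

All KE is stored as spring PE at maximum compression: ½mv² = ½kx²
x = v√(m/k) = 12.6 × √(0.115/6080) = 0.05480 m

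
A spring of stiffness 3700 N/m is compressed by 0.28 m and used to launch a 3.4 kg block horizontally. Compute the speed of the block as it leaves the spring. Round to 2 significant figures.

v = 9.2 m/s

The block leaves the spring when the spring is at natural length, so ½kx² = ½mv²
v = x√(k/m) = 0.28 × √(3700/3.4) = 9.237 m/s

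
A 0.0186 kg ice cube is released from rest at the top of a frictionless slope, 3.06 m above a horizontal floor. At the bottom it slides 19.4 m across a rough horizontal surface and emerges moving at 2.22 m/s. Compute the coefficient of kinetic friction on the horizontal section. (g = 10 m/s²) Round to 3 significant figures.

μ_k = 0.145

Energy at the top = energy at the end + work done against friction:
mgh = ½mv² + μ_k m g d
mgh = 0.56916 J; ½mv² = 0.045834 J
W_f = 0.56916 − 0.045834 = 0.5233 J
μ_k = W_f/(mg·d) = 0.5233/(0.1860 × 19.4) = 0.1450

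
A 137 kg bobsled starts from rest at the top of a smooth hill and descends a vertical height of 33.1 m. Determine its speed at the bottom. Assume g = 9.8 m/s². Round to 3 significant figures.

v = 25.5 m/s

Mechanical energy is conserved (no friction): mgh = ½mv²
v = √(2gh) = √(2 × 9.8 × 33.1) = √648.76 = 25.47 m/s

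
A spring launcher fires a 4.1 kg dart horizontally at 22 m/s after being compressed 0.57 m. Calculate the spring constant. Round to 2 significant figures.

Spring PE at full compression equals KE at release: ½kx² = ½mv²
k = mv²/x² = (4.1)(22)²/(0.57)² = 6108 N/m

k = 6100 N/m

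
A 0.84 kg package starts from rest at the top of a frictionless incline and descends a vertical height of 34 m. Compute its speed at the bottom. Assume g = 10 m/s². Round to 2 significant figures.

v = 26 m/s

Energy conservation between the two points: mgh = ½mv²
The mass cancels from both sides.
v = √(2gh) = √(2 × 10 × 34) = √680.00 = 26.08 m/s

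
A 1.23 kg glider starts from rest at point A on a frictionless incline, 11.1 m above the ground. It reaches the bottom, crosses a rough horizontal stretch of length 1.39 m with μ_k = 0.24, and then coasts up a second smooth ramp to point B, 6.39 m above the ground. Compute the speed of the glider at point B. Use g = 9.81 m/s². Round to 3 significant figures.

v = 9.27 m/s

Energy at A: mgh₁ = (1.23)(9.81)(11.1) = 133.94 J
Friction loss: W_f = μ_k mg d = 4.025 J
At B: ½mv² + mgh₂ = mgh₁ − W_f
½mv² = 133.94 − 4.025 − 77.104 = 52.807 J
v = √(2 × 52.807/1.23) = 9.266 m/s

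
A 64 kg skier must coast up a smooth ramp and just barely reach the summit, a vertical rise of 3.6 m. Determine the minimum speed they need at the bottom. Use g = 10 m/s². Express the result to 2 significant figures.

v = 8.5 m/s

At the top they are momentarily at rest, so all KE converts to PE: ½mv² = mgh
v = √(2gh) = √(2 × 10 × 3.6) = 8.485 m/s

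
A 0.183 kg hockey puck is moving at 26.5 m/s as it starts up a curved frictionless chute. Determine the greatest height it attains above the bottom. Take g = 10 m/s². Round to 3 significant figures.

By energy conservation, ½mv² = mgh
h = v²/(2g) = 26.5²/(2 × 10) = 35.11 m

h = 35.1 m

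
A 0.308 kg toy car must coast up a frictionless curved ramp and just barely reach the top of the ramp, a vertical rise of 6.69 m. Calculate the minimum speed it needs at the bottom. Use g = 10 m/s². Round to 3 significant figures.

v = 11.6 m/s

At the top it is momentarily at rest, so all KE converts to PE: ½mv² = mgh
v = √(2gh) = √(2 × 10 × 6.69) = 11.57 m/s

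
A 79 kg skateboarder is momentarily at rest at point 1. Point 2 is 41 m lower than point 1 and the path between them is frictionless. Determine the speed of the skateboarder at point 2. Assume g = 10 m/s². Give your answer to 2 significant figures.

By conservation of mechanical energy, mgh = ½mv²
The mass cancels from both sides.
v = √(2gh) = √(2 × 10 × 41) = √820.00 = 28.64 m/s

v = 29 m/s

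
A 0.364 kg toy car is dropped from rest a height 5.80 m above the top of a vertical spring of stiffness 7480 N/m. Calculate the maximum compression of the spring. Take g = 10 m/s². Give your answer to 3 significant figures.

x = 0.0756 m

Measuring PE from the top of the relaxed spring, at max compression the car has dropped H + x with zero KE, so:
mg(H + x) = ½kx²
½(7480)x² − (0.364)(10)x − (0.364)(10)(5.80) = 0
3740x² − 3.640x − 21.11 = 0
x = [3.640 + √(13.25 + 315836)]/(2 × 3740) = 0.07562 m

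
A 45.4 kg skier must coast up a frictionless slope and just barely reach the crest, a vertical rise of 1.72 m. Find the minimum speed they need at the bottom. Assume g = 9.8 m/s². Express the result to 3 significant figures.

At the top they are momentarily at rest, so all KE converts to PE: ½mv² = mgh
v = √(2gh) = √(2 × 9.8 × 1.72) = 5.806 m/s

v = 5.81 m/s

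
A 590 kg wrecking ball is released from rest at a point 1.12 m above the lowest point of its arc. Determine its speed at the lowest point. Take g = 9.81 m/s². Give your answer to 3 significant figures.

Equating total energy at the two states: mgh = ½mv²
v = √(2gh) = √(2 × 9.81 × 1.12) = √21.974 = 4.688 m/s

v = 4.69 m/s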